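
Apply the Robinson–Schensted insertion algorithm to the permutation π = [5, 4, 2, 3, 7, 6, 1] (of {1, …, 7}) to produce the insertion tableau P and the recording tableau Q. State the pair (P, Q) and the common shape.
P = [1, 3, 6] / [2, 7] / [4] / [5];  Q = [1, 4, 5] / [2, 6] / [3] / [7];  common shape = (3, 2, 1, 1)

Row-insert the values π_1, π_2, … into P one at a time, bumping the leftmost entry strictly greater than the inserted value down to the next row. The recording tableau Q records, in position (i, j), the step at which that cell was added to P.
  Insert 5 (step 1): P = [5];  Q = [1]
  Insert 4 (step 2): P = [4] / [5];  Q = [1] / [2]
  Insert 2 (step 3): P = [2] / [4] / [5];  Q = [1] / [2] / [3]
  Insert 3 (step 4): P = [2, 3] / [4] / [5];  Q = [1, 4] / [2] / [3]
  Insert 7 (step 5): P = [2, 3, 7] / [4] / [5];  Q = [1, 4, 5] / [2] / [3]
  Insert 6 (step 6): P = [2, 3, 6] / [4, 7] / [5];  Q = [1, 4, 5] / [2, 6] / [3]
  Insert 1 (step 7): P = [1, 3, 6] / [2, 7] / [4] / [5];  Q = [1, 4, 5] / [2, 6] / [3] / [7]
Final shape: (3, 2, 1, 1).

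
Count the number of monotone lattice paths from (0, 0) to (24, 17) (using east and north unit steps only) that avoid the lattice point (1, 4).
Number of paths = 140030532450

Total paths from (0, 0) to (24, 17): C(41, 24) = 151584480450. Paths through (1, 4): (paths (0, 0) → (1, 4)) × (paths (1, 4) → (24, 17)) = C(5, 1) · C(36, 23) = 5 · 2310789600 = 11553948000. Avoidance count = 151584480450 − 11553948000 = 140030532450.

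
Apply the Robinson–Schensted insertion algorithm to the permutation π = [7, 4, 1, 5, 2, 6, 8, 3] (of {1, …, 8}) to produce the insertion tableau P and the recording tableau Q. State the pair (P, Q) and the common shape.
P = [1, 2, 3, 8] / [4, 5, 6] / [7];  Q = [1, 4, 6, 7] / [2, 5, 8] / [3];  common shape = (4, 3, 1)

Row-insert the values π_1, π_2, … into P one at a time, bumping the leftmost entry strictly greater than the inserted value down to the next row. The recording tableau Q records, in position (i, j), the step at which that cell was added to P.
  Insert 7 (step 1): P = [7];  Q = [1]
  Insert 4 (step 2): P = [4] / [7];  Q = [1] / [2]
  Insert 1 (step 3): P = [1] / [4] / [7];  Q = [1] / [2] / [3]
  Insert 5 (step 4): P = [1, 5] / [4] / [7];  Q = [1, 4] / [2] / [3]
  Insert 2 (step 5): P = [1, 2] / [4, 5] / [7];  Q = [1, 4] / [2, 5] / [3]
  Insert 6 (step 6): P = [1, 2, 6] / [4, 5] / [7];  Q = [1, 4, 6] / [2, 5] / [3]
  Insert 8 (step 7): P = [1, 2, 6, 8] / [4, 5] / [7];  Q = [1, 4, 6, 7] / [2, 5] / [3]
  Insert 3 (step 8): P = [1, 2, 3, 8] / [4, 5, 6] / [7];  Q = [1, 4, 6, 7] / [2, 5, 8] / [3]
Final shape: (4, 3, 1).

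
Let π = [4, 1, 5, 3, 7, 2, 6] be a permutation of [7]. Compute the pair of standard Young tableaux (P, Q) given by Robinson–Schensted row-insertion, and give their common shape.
P = [1, 2, 6] / [3, 5, 7] / [4];  Q = [1, 3, 5] / [2, 4, 7] / [6];  common shape = (3, 3, 1)

Row-insert the values π_1, π_2, … into P one at a time, bumping the leftmost entry strictly greater than the inserted value down to the next row. The recording tableau Q records, in position (i, j), the step at which that cell was added to P.
  Insert 4 (step 1): P = [4];  Q = [1]
  Insert 1 (step 2): P = [1] / [4];  Q = [1] / [2]
  Insert 5 (step 3): P = [1, 5] / [4];  Q = [1, 3] / [2]
  Insert 3 (step 4): P = [1, 3] / [4, 5];  Q = [1, 3] / [2, 4]
  Insert 7 (step 5): P = [1, 3, 7] / [4, 5];  Q = [1, 3, 5] / [2, 4]
  Insert 2 (step 6): P = [1, 2, 7] / [3, 5] / [4];  Q = [1, 3, 5] / [2, 4] / [6]
  Insert 6 (step 7): P = [1, 2, 6] / [3, 5, 7] / [4];  Q = [1, 3, 5] / [2, 4, 7] / [6]
Final shape: (3, 3, 1).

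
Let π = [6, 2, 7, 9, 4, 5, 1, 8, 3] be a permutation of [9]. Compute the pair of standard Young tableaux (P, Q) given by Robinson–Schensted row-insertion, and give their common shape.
P = [1, 3, 5, 8] / [2, 4, 9] / [6, 7];  Q = [1, 3, 4, 8] / [2, 5, 6] / [7, 9];  common shape = (4, 3, 2)

Row-insert the values π_1, π_2, … into P one at a time, bumping the leftmost entry strictly greater than the inserted value down to the next row. The recording tableau Q records, in position (i, j), the step at which that cell was added to P.
  Insert 6 (step 1): P = [6];  Q = [1]
  Insert 2 (step 2): P = [2] / [6];  Q = [1] / [2]
  Insert 7 (step 3): P = [2, 7] / [6];  Q = [1, 3] / [2]
  Insert 9 (step 4): P = [2, 7, 9] / [6];  Q = [1, 3, 4] / [2]
  Insert 4 (step 5): P = [2, 4, 9] / [6, 7];  Q = [1, 3, 4] / [2, 5]
  Insert 5 (step 6): P = [2, 4, 5] / [6, 7, 9];  Q = [1, 3, 4] / [2, 5, 6]
  Insert 1 (step 7): P = [1, 4, 5] / [2, 7, 9] / [6];  Q = [1, 3, 4] / [2, 5, 6] / [7]
  Insert 8 (step 8): P = [1, 4, 5, 8] / [2, 7, 9] / [6];  Q = [1, 3, 4, 8] / [2, 5, 6] / [7]
  Insert 3 (step 9): P = [1, 3, 5, 8] / [2, 4, 9] / [6, 7];  Q = [1, 3, 4, 8] / [2, 5, 6] / [7, 9]
Final shape: (4, 3, 2).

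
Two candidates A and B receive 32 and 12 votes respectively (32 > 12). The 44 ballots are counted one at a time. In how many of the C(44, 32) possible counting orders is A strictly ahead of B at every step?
Strict-lead orderings = 9586673915

Total orderings of the 44 votes with 32 for A: C(44, 32) = 21090682613. By the Bertrand ballot formula (Cycle Lemma / reflection principle), the number of orderings in which A is strictly ahead of B throughout is (p − q)/(p + q) · C(p + q, p) = (32 − 12)/(32 + 12) · 21090682613 = 9586673915.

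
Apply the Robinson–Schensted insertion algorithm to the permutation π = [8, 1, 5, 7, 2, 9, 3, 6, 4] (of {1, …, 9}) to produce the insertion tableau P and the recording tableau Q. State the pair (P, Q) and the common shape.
P = [1, 2, 3, 4] / [5, 6, 9] / [7] / [8];  Q = [1, 3, 4, 6] / [2, 7, 8] / [5] / [9];  common shape = (4, 3, 1, 1)

Row-insert the values π_1, π_2, … into P one at a time, bumping the leftmost entry strictly greater than the inserted value down to the next row. The recording tableau Q records, in position (i, j), the step at which that cell was added to P.
  Insert 8 (step 1): P = [8];  Q = [1]
  Insert 1 (step 2): P = [1] / [8];  Q = [1] / [2]
  Insert 5 (step 3): P = [1, 5] / [8];  Q = [1, 3] / [2]
  Insert 7 (step 4): P = [1, 5, 7] / [8];  Q = [1, 3, 4] / [2]
  Insert 2 (step 5): P = [1, 2, 7] / [5] / [8];  Q = [1, 3, 4] / [2] / [5]
  Insert 9 (step 6): P = [1, 2, 7, 9] / [5] / [8];  Q = [1, 3, 4, 6] / [2] / [5]
  Insert 3 (step 7): P = [1, 2, 3, 9] / [5, 7] / [8];  Q = [1, 3, 4, 6] / [2, 7] / [5]
  Insert 6 (step 8): P = [1, 2, 3, 6] / [5, 7, 9] / [8];  Q = [1, 3, 4, 6] / [2, 7, 8] / [5]
  Insert 4 (step 9): P = [1, 2, 3, 4] / [5, 6, 9] / [7] / [8];  Q = [1, 3, 4, 6] / [2, 7, 8] / [5] / [9]
Final shape: (4, 3, 1, 1).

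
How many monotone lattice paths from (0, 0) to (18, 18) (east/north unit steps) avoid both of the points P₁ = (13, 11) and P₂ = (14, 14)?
Number of paths = 4988947572

Inclusion–exclusion. Total paths: C(36, 18) = 9075135300. Through P₁: C(24, 13)·C(12, 5) = 1976946048. Through P₂: C(28, 14)·C(8, 4) = 2808162000. Since P₁ is strictly southwest of P₂, a monotone path through both must visit P₁ then P₂; paths through both = C(24, 13)·C(4, 1)·C(8, 4) = 698920320. Avoid both = 9075135300 − 1976946048 − 2808162000 + 698920320 = 4988947572.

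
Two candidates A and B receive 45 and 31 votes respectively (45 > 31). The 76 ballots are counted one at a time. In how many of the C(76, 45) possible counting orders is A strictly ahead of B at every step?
Strict-lead orderings = 353106839637522634720

Total orderings of the 76 votes with 45 for A: C(76, 45) = 1916865700889408588480. By the Bertrand ballot formula (Cycle Lemma / reflection principle), the number of orderings in which A is strictly ahead of B throughout is (p − q)/(p + q) · C(p + q, p) = (45 − 31)/(45 + 31) · 1916865700889408588480 = 353106839637522634720.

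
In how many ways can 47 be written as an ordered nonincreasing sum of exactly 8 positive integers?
p(47, 8 parts) = 8588

Partitions of n into exactly k parts are in bijection with partitions of n − k into at most k parts (subtract 1 from each part). So p(47, exactly 8) = p(39, parts ≤ 8). Computing via the recurrence p(m, j) = p(m, j−1) + p(m−j, j) gives 8588.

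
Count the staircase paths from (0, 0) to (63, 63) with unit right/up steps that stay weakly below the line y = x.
C_63 = 94295850558771979787935384946380125

These NE paths below the diagonal are counted by the Catalan number C_n = (1/(n + 1)) · C(2n, n). For n = 63: C_63 = (1/64) · C(126, 63) = 6034934435761406706427864636568328000/64 = 94295850558771979787935384946380125.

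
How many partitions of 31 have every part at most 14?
p(31, parts ≤ 14) = 5928

Use the recurrence p(n, m) = p(n, m−1) + p(n−m, m): either the largest part is < m (count p(n, m−1)) or the largest part is exactly m (remove one copy of m, count p(n−m, m)). With p(0, ·) = 1 this gives p(31, parts ≤ 14) = 5928. (By conjugating Young diagrams, this also counts partitions of 31 into at most 14 parts.)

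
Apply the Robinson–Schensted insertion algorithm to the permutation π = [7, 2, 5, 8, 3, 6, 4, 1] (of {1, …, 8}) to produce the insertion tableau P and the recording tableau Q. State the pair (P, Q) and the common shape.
P = [1, 3, 4] / [2, 6] / [5, 8] / [7];  Q = [1, 3, 4] / [2, 6] / [5, 7] / [8];  common shape = (3, 2, 2, 1)

Row-insert the values π_1, π_2, … into P one at a time, bumping the leftmost entry strictly greater than the inserted value down to the next row. The recording tableau Q records, in position (i, j), the step at which that cell was added to P.
  Insert 7 (step 1): P = [7];  Q = [1]
  Insert 2 (step 2): P = [2] / [7];  Q = [1] / [2]
  Insert 5 (step 3): P = [2, 5] / [7];  Q = [1, 3] / [2]
  Insert 8 (step 4): P = [2, 5, 8] / [7];  Q = [1, 3, 4] / [2]
  Insert 3 (step 5): P = [2, 3, 8] / [5] / [7];  Q = [1, 3, 4] / [2] / [5]
  Insert 6 (step 6): P = [2, 3, 6] / [5, 8] / [7];  Q = [1, 3, 4] / [2, 6] / [5]
  Insert 4 (step 7): P = [2, 3, 4] / [5, 6] / [7, 8];  Q = [1, 3, 4] / [2, 6] / [5, 7]
  Insert 1 (step 8): P = [1, 3, 4] / [2, 6] / [5, 8] / [7];  Q = [1, 3, 4] / [2, 6] / [5, 7] / [8]
Final shape: (3, 2, 2, 1).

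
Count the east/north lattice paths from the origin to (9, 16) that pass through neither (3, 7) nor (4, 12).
Number of paths = 1303775

Inclusion–exclusion. Total paths: C(25, 9) = 2042975. Through P₁: C(10, 3)·C(15, 6) = 600600. Through P₂: C(16, 4)·C(9, 5) = 229320. Since P₁ is strictly southwest of P₂, a monotone path through both must visit P₁ then P₂; paths through both = C(10, 3)·C(6, 1)·C(9, 5) = 90720. Avoid both = 2042975 − 600600 − 229320 + 90720 = 1303775.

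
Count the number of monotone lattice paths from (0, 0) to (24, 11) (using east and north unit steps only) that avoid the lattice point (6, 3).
Number of paths = 285994800

Total paths from (0, 0) to (24, 11): C(35, 24) = 417225900. Paths through (6, 3): (paths (0, 0) → (6, 3)) × (paths (6, 3) → (24, 11)) = C(9, 6) · C(26, 18) = 84 · 1562275 = 131231100. Avoidance count = 417225900 − 131231100 = 285994800.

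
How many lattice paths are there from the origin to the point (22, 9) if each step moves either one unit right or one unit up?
Number of paths = 20160075

A monotone lattice path from (0, 0) to (22, 9) consists of 22 east steps and 9 north steps in some order, so it is determined by which 22 of the 31 steps are east. The count is C(31, 22) = 20160075.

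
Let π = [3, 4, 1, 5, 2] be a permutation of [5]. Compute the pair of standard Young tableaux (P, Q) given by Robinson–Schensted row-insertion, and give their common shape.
P = [1, 2, 5] / [3, 4];  Q = [1, 2, 4] / [3, 5];  common shape = (3, 2)

Row-insert the values π_1, π_2, … into P one at a time, bumping the leftmost entry strictly greater than the inserted value down to the next row. The recording tableau Q records, in position (i, j), the step at which that cell was added to P.
  Insert 3 (step 1): P = [3];  Q = [1]
  Insert 4 (step 2): P = [3, 4];  Q = [1, 2]
  Insert 1 (step 3): P = [1, 4] / [3];  Q = [1, 2] / [3]
  Insert 5 (step 4): P = [1, 4, 5] / [3];  Q = [1, 2, 4] / [3]
  Insert 2 (step 5): P = [1, 2, 5] / [3, 4];  Q = [1, 2, 4] / [3, 5]
Final shape: (3, 2).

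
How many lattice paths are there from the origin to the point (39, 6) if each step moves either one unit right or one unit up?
Number of paths = 8145060

A monotone lattice path from (0, 0) to (39, 6) consists of 39 east steps and 6 north steps in some order, so it is determined by which 39 of the 45 steps are east. The count is C(45, 39) = 8145060.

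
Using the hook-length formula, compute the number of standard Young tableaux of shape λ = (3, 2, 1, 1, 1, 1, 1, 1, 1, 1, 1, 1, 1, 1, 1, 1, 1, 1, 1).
# SYT of shape (3, 2, 1, 1, 1, 1, 1, 1, 1, 1, 1, 1, 1, 1, 1, 1, 1, 1, 1) = 2640

Hook-length formula: f^λ = n! / Π hook(c), product over all cells c of the Young diagram. For λ = (3, 2, 1, 1, 1, 1, 1, 1, 1, 1, 1, 1, 1, 1, 1, 1, 1, 1, 1), n = 22 boxes. Hook lengths by row (left-to-right, top-to-bottom): [21, 3, 1]; [19, 1]; [17]; [16]; [15]; [14]; [13]; [12]; [11]; [10]; [9]; [8]; [7]; [6]; [5]; [4]; [3]; [2]; [1]. Product of hooks = 425757851430912000. So f^λ = 22! / 425757851430912000 = 1124000727777607680000 / 425757851430912000 = 2640.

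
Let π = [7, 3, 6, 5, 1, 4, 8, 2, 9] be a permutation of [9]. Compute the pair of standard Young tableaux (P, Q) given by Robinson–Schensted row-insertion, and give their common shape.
P = [1, 2, 8, 9] / [3, 4] / [5] / [6] / [7];  Q = [1, 3, 7, 9] / [2, 6] / [4] / [5] / [8];  common shape = (4, 2, 1, 1, 1)

Row-insert the values π_1, π_2, … into P one at a time, bumping the leftmost entry strictly greater than the inserted value down to the next row. The recording tableau Q records, in position (i, j), the step at which that cell was added to P.
  Insert 7 (step 1): P = [7];  Q = [1]
  Insert 3 (step 2): P = [3] / [7];  Q = [1] / [2]
  Insert 6 (step 3): P = [3, 6] / [7];  Q = [1, 3] / [2]
  Insert 5 (step 4): P = [3, 5] / [6] / [7];  Q = [1, 3] / [2] / [4]
  Insert 1 (step 5): P = [1, 5] / [3] / [6] / [7];  Q = [1, 3] / [2] / [4] / [5]
  Insert 4 (step 6): P = [1, 4] / [3, 5] / [6] / [7];  Q = [1, 3] / [2, 6] / [4] / [5]
  Insert 8 (step 7): P = [1, 4, 8] / [3, 5] / [6] / [7];  Q = [1, 3, 7] / [2, 6] / [4] / [5]
  Insert 2 (step 8): P = [1, 2, 8] / [3, 4] / [5] / [6] / [7];  Q = [1, 3, 7] / [2, 6] / [4] / [5] / [8]
  Insert 9 (step 9): P = [1, 2, 8, 9] / [3, 4] / [5] / [6] / [7];  Q = [1, 3, 7, 9] / [2, 6] / [4] / [5] / [8]
Final shape: (4, 2, 1, 1, 1).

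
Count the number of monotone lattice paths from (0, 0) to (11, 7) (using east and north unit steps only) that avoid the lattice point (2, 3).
Number of paths = 24674

Total paths from (0, 0) to (11, 7): C(18, 11) = 31824. Paths through (2, 3): (paths (0, 0) → (2, 3)) × (paths (2, 3) → (11, 7)) = C(5, 2) · C(13, 9) = 10 · 715 = 7150. Avoidance count = 31824 − 7150 = 24674.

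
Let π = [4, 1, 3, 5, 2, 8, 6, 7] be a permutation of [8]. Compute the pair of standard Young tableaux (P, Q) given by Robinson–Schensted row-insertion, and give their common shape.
P = [1, 2, 5, 6, 7] / [3, 8] / [4];  Q = [1, 3, 4, 6, 8] / [2, 7] / [5];  common shape = (5, 2, 1)

Row-insert the values π_1, π_2, … into P one at a time, bumping the leftmost entry strictly greater than the inserted value down to the next row. The recording tableau Q records, in position (i, j), the step at which that cell was added to P.
  Insert 4 (step 1): P = [4];  Q = [1]
  Insert 1 (step 2): P = [1] / [4];  Q = [1] / [2]
  Insert 3 (step 3): P = [1, 3] / [4];  Q = [1, 3] / [2]
  Insert 5 (step 4): P = [1, 3, 5] / [4];  Q = [1, 3, 4] / [2]
  Insert 2 (step 5): P = [1, 2, 5] / [3] / [4];  Q = [1, 3, 4] / [2] / [5]
  Insert 8 (step 6): P = [1, 2, 5, 8] / [3] / [4];  Q = [1, 3, 4, 6] / [2] / [5]
  Insert 6 (step 7): P = [1, 2, 5, 6] / [3, 8] / [4];  Q = [1, 3, 4, 6] / [2, 7] / [5]
  Insert 7 (step 8): P = [1, 2, 5, 6, 7] / [3, 8] / [4];  Q = [1, 3, 4, 6, 8] / [2, 7] / [5]
Final shape: (5, 2, 1).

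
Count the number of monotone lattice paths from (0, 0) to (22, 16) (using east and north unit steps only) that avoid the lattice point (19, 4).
Number of paths = 22235945405

Total paths from (0, 0) to (22, 16): C(38, 22) = 22239974430. Paths through (19, 4): (paths (0, 0) → (19, 4)) × (paths (19, 4) → (22, 16)) = C(23, 19) · C(15, 3) = 8855 · 455 = 4029025. Avoidance count = 22239974430 − 4029025 = 22235945405.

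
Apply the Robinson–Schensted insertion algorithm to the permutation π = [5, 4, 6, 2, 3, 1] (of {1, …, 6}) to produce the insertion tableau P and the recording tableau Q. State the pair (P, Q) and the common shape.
P = [1, 3] / [2, 6] / [4] / [5];  Q = [1, 3] / [2, 5] / [4] / [6];  common shape = (2, 2, 1, 1)

Row-insert the values π_1, π_2, … into P one at a time, bumping the leftmost entry strictly greater than the inserted value down to the next row. The recording tableau Q records, in position (i, j), the step at which that cell was added to P.
  Insert 5 (step 1): P = [5];  Q = [1]
  Insert 4 (step 2): P = [4] / [5];  Q = [1] / [2]
  Insert 6 (step 3): P = [4, 6] / [5];  Q = [1, 3] / [2]
  Insert 2 (step 4): P = [2, 6] / [4] / [5];  Q = [1, 3] / [2] / [4]
  Insert 3 (step 5): P = [2, 3] / [4, 6] / [5];  Q = [1, 3] / [2, 5] / [4]
  Insert 1 (step 6): P = [1, 3] / [2, 6] / [4] / [5];  Q = [1, 3] / [2, 5] / [4] / [6]
Final shape: (2, 2, 1, 1).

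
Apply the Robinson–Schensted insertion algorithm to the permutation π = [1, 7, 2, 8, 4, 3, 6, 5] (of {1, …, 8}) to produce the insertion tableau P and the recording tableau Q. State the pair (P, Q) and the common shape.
P = [1, 2, 3, 5] / [4, 6] / [7, 8];  Q = [1, 2, 4, 7] / [3, 5] / [6, 8];  common shape = (4, 2, 2)

Row-insert the values π_1, π_2, … into P one at a time, bumping the leftmost entry strictly greater than the inserted value down to the next row. The recording tableau Q records, in position (i, j), the step at which that cell was added to P.
  Insert 1 (step 1): P = [1];  Q = [1]
  Insert 7 (step 2): P = [1, 7];  Q = [1, 2]
  Insert 2 (step 3): P = [1, 2] / [7];  Q = [1, 2] / [3]
  Insert 8 (step 4): P = [1, 2, 8] / [7];  Q = [1, 2, 4] / [3]
  Insert 4 (step 5): P = [1, 2, 4] / [7, 8];  Q = [1, 2, 4] / [3, 5]
  Insert 3 (step 6): P = [1, 2, 3] / [4, 8] / [7];  Q = [1, 2, 4] / [3, 5] / [6]
  Insert 6 (step 7): P = [1, 2, 3, 6] / [4, 8] / [7];  Q = [1, 2, 4, 7] / [3, 5] / [6]
  Insert 5 (step 8): P = [1, 2, 3, 5] / [4, 6] / [7, 8];  Q = [1, 2, 4, 7] / [3, 5] / [6, 8]
Final shape: (4, 2, 2).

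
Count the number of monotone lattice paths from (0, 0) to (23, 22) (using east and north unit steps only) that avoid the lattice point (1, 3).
Number of paths = 3138064683000

Total paths from (0, 0) to (23, 22): C(45, 23) = 4116715363800. Paths through (1, 3): (paths (0, 0) → (1, 3)) × (paths (1, 3) → (23, 22)) = C(4, 1) · C(41, 22) = 4 · 244662670200 = 978650680800. Avoidance count = 4116715363800 − 978650680800 = 3138064683000.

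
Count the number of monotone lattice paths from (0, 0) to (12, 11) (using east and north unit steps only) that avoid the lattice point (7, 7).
Number of paths = 919646

Total paths from (0, 0) to (12, 11): C(23, 12) = 1352078. Paths through (7, 7): (paths (0, 0) → (7, 7)) × (paths (7, 7) → (12, 11)) = C(14, 7) · C(9, 5) = 3432 · 126 = 432432. Avoidance count = 1352078 − 432432 = 919646.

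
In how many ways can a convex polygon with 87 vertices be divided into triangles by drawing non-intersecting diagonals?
C_85 = 1063353702922273835973036658043476458723103404520

These polygon triangulations are counted by the Catalan number C_n = (1/(n + 1)) · C(2n, n). For n = 85: C_85 = (1/86) · C(170, 85) = 91448418451315549893681152591738975450186892788720/86 = 1063353702922273835973036658043476458723103404520.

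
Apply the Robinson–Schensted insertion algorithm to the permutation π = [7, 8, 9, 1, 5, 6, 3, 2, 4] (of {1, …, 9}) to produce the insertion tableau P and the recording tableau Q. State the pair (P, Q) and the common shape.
P = [1, 2, 4] / [3, 6, 9] / [5, 8] / [7];  Q = [1, 2, 3] / [4, 5, 6] / [7, 9] / [8];  common shape = (3, 3, 2, 1)

Row-insert the values π_1, π_2, … into P one at a time, bumping the leftmost entry strictly greater than the inserted value down to the next row. The recording tableau Q records, in position (i, j), the step at which that cell was added to P.
  Insert 7 (step 1): P = [7];  Q = [1]
  Insert 8 (step 2): P = [7, 8];  Q = [1, 2]
  Insert 9 (step 3): P = [7, 8, 9];  Q = [1, 2, 3]
  Insert 1 (step 4): P = [1, 8, 9] / [7];  Q = [1, 2, 3] / [4]
  Insert 5 (step 5): P = [1, 5, 9] / [7, 8];  Q = [1, 2, 3] / [4, 5]
  Insert 6 (step 6): P = [1, 5, 6] / [7, 8, 9];  Q = [1, 2, 3] / [4, 5, 6]
  Insert 3 (step 7): P = [1, 3, 6] / [5, 8, 9] / [7];  Q = [1, 2, 3] / [4, 5, 6] / [7]
  Insert 2 (step 8): P = [1, 2, 6] / [3, 8, 9] / [5] / [7];  Q = [1, 2, 3] / [4, 5, 6] / [7] / [8]
  Insert 4 (step 9): P = [1, 2, 4] / [3, 6, 9] / [5, 8] / [7];  Q = [1, 2, 3] / [4, 5, 6] / [7, 9] / [8]
Final shape: (3, 3, 2, 1).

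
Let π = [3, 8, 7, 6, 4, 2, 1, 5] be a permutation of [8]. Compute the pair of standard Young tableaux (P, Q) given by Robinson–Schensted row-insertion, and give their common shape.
P = [1, 4, 5] / [2] / [3] / [6] / [7] / [8];  Q = [1, 2, 8] / [3] / [4] / [5] / [6] / [7];  common shape = (3, 1, 1, 1, 1, 1)

Row-insert the values π_1, π_2, … into P one at a time, bumping the leftmost entry strictly greater than the inserted value down to the next row. The recording tableau Q records, in position (i, j), the step at which that cell was added to P.
  Insert 3 (step 1): P = [3];  Q = [1]
  Insert 8 (step 2): P = [3, 8];  Q = [1, 2]
  Insert 7 (step 3): P = [3, 7] / [8];  Q = [1, 2] / [3]
  Insert 6 (step 4): P = [3, 6] / [7] / [8];  Q = [1, 2] / [3] / [4]
  Insert 4 (step 5): P = [3, 4] / [6] / [7] / [8];  Q = [1, 2] / [3] / [4] / [5]
  Insert 2 (step 6): P = [2, 4] / [3] / [6] / [7] / [8];  Q = [1, 2] / [3] / [4] / [5] / [6]
  Insert 1 (step 7): P = [1, 4] / [2] / [3] / [6] / [7] / [8];  Q = [1, 2] / [3] / [4] / [5] / [6] / [7]
  Insert 5 (step 8): P = [1, 4, 5] / [2] / [3] / [6] / [7] / [8];  Q = [1, 2, 8] / [3] / [4] / [5] / [6] / [7]
Final shape: (3, 1, 1, 1, 1, 1).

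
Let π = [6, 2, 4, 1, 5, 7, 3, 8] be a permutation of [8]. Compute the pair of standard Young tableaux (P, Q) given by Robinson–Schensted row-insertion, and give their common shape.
P = [1, 3, 5, 7, 8] / [2, 4] / [6];  Q = [1, 3, 5, 6, 8] / [2, 7] / [4];  common shape = (5, 2, 1)

Row-insert the values π_1, π_2, … into P one at a time, bumping the leftmost entry strictly greater than the inserted value down to the next row. The recording tableau Q records, in position (i, j), the step at which that cell was added to P.
  Insert 6 (step 1): P = [6];  Q = [1]
  Insert 2 (step 2): P = [2] / [6];  Q = [1] / [2]
  Insert 4 (step 3): P = [2, 4] / [6];  Q = [1, 3] / [2]
  Insert 1 (step 4): P = [1, 4] / [2] / [6];  Q = [1, 3] / [2] / [4]
  Insert 5 (step 5): P = [1, 4, 5] / [2] / [6];  Q = [1, 3, 5] / [2] / [4]
  Insert 7 (step 6): P = [1, 4, 5, 7] / [2] / [6];  Q = [1, 3, 5, 6] / [2] / [4]
  Insert 3 (step 7): P = [1, 3, 5, 7] / [2, 4] / [6];  Q = [1, 3, 5, 6] / [2, 7] / [4]
  Insert 8 (step 8): P = [1, 3, 5, 7, 8] / [2, 4] / [6];  Q = [1, 3, 5, 6, 8] / [2, 7] / [4]
Final shape: (5, 2, 1).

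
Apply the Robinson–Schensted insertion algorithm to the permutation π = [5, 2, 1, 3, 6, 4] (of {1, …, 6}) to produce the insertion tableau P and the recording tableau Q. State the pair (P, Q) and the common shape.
P = [1, 3, 4] / [2, 6] / [5];  Q = [1, 4, 5] / [2, 6] / [3];  common shape = (3, 2, 1)

Row-insert the values π_1, π_2, … into P one at a time, bumping the leftmost entry strictly greater than the inserted value down to the next row. The recording tableau Q records, in position (i, j), the step at which that cell was added to P.
  Insert 5 (step 1): P = [5];  Q = [1]
  Insert 2 (step 2): P = [2] / [5];  Q = [1] / [2]
  Insert 1 (step 3): P = [1] / [2] / [5];  Q = [1] / [2] / [3]
  Insert 3 (step 4): P = [1, 3] / [2] / [5];  Q = [1, 4] / [2] / [3]
  Insert 6 (step 5): P = [1, 3, 6] / [2] / [5];  Q = [1, 4, 5] / [2] / [3]
  Insert 4 (step 6): P = [1, 3, 4] / [2, 6] / [5];  Q = [1, 4, 5] / [2, 6] / [3]
Final shape: (3, 2, 1).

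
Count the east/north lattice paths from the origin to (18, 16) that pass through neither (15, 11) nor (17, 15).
Number of paths = 871635830

Inclusion–exclusion. Total paths: C(34, 18) = 2203961430. Through P₁: C(26, 15)·C(8, 3) = 432664960. Through P₂: C(32, 17)·C(2, 1) = 1131445440. Since P₁ is strictly southwest of P₂, a monotone path through both must visit P₁ then P₂; paths through both = C(26, 15)·C(6, 2)·C(2, 1) = 231784800. Avoid both = 2203961430 − 432664960 − 1131445440 + 231784800 = 871635830.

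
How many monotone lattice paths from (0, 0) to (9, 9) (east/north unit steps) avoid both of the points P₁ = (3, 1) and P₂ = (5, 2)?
Number of paths = 33638

Inclusion–exclusion. Total paths: C(18, 9) = 48620. Through P₁: C(4, 3)·C(14, 6) = 12012. Through P₂: C(7, 5)·C(11, 4) = 6930. Since P₁ is strictly southwest of P₂, a monotone path through both must visit P₁ then P₂; paths through both = C(4, 3)·C(3, 2)·C(11, 4) = 3960. Avoid both = 48620 − 12012 − 6930 + 3960 = 33638.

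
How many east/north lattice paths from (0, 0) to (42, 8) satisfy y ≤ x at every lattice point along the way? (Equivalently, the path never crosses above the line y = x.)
Number of paths = 436994250

By the reflection principle (André's argument), the number of monotone paths to (42, 8) with n ≤ m that never go above y = x is C(50, 42) − C(50, 43) = 536878650 − 99884400 = 436994250.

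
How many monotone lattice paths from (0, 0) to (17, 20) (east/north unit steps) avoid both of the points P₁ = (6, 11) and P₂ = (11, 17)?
Number of paths = 12503152438

Inclusion–exclusion. Total paths: C(37, 17) = 15905368710. Through P₁: C(17, 6)·C(20, 11) = 2078672960. Through P₂: C(28, 11)·C(9, 6) = 1803831120. Since P₁ is strictly southwest of P₂, a monotone path through both must visit P₁ then P₂; paths through both = C(17, 6)·C(11, 5)·C(9, 6) = 480287808. Avoid both = 15905368710 − 2078672960 − 1803831120 + 480287808 = 12503152438.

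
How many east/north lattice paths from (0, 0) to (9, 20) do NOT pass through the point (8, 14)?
Number of paths = 7776615

Total paths from (0, 0) to (9, 20): C(29, 9) = 10015005. Paths through (8, 14): (paths (0, 0) → (8, 14)) × (paths (8, 14) → (9, 20)) = C(22, 8) · C(7, 1) = 319770 · 7 = 2238390. Avoidance count = 10015005 − 2238390 = 7776615.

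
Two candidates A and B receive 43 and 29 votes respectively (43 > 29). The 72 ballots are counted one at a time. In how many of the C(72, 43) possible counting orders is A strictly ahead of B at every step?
Strict-lead orderings = 22289787544686267760

Total orderings of the 72 votes with 43 for A: C(72, 43) = 114633193086957948480. By the Bertrand ballot formula (Cycle Lemma / reflection principle), the number of orderings in which A is strictly ahead of B throughout is (p − q)/(p + q) · C(p + q, p) = (43 − 29)/(43 + 29) · 114633193086957948480 = 22289787544686267760.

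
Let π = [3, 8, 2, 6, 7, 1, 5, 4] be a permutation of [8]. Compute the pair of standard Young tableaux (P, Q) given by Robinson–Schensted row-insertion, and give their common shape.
P = [1, 4, 7] / [2, 5] / [3, 6] / [8];  Q = [1, 2, 5] / [3, 4] / [6, 7] / [8];  common shape = (3, 2, 2, 1)

Row-insert the values π_1, π_2, … into P one at a time, bumping the leftmost entry strictly greater than the inserted value down to the next row. The recording tableau Q records, in position (i, j), the step at which that cell was added to P.
  Insert 3 (step 1): P = [3];  Q = [1]
  Insert 8 (step 2): P = [3, 8];  Q = [1, 2]
  Insert 2 (step 3): P = [2, 8] / [3];  Q = [1, 2] / [3]
  Insert 6 (step 4): P = [2, 6] / [3, 8];  Q = [1, 2] / [3, 4]
  Insert 7 (step 5): P = [2, 6, 7] / [3, 8];  Q = [1, 2, 5] / [3, 4]
  Insert 1 (step 6): P = [1, 6, 7] / [2, 8] / [3];  Q = [1, 2, 5] / [3, 4] / [6]
  Insert 5 (step 7): P = [1, 5, 7] / [2, 6] / [3, 8];  Q = [1, 2, 5] / [3, 4] / [6, 7]
  Insert 4 (step 8): P = [1, 4, 7] / [2, 5] / [3, 6] / [8];  Q = [1, 2, 5] / [3, 4] / [6, 7] / [8]
Final shape: (3, 2, 2, 1).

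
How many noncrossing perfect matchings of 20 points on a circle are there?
C_10 = 16796

These noncrossing handshakes are counted by the Catalan number C_n = (1/(n + 1)) · C(2n, n). For n = 10: C_10 = (1/11) · C(20, 10) = 184756/11 = 16796.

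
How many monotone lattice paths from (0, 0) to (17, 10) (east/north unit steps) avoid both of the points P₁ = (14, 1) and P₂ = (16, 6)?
Number of paths = 8061495

Inclusion–exclusion. Total paths: C(27, 17) = 8436285. Through P₁: C(15, 14)·C(12, 3) = 3300. Through P₂: C(22, 16)·C(5, 1) = 373065. Since P₁ is strictly southwest of P₂, a monotone path through both must visit P₁ then P₂; paths through both = C(15, 14)·C(7, 2)·C(5, 1) = 1575. Avoid both = 8436285 − 3300 − 373065 + 1575 = 8061495.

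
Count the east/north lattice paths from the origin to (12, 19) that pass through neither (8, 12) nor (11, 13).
Number of paths = 85604577

Inclusion–exclusion. Total paths: C(31, 12) = 141120525. Through P₁: C(20, 8)·C(11, 4) = 41570100. Through P₂: C(24, 11)·C(7, 1) = 17473008. Since P₁ is strictly southwest of P₂, a monotone path through both must visit P₁ then P₂; paths through both = C(20, 8)·C(4, 3)·C(7, 1) = 3527160. Avoid both = 141120525 − 41570100 − 17473008 + 3527160 = 85604577.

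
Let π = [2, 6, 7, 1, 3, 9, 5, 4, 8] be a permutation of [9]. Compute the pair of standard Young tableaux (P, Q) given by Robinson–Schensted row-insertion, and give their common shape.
P = [1, 3, 4, 8] / [2, 5, 7, 9] / [6];  Q = [1, 2, 3, 6] / [4, 5, 7, 9] / [8];  common shape = (4, 4, 1)

Row-insert the values π_1, π_2, … into P one at a time, bumping the leftmost entry strictly greater than the inserted value down to the next row. The recording tableau Q records, in position (i, j), the step at which that cell was added to P.
  Insert 2 (step 1): P = [2];  Q = [1]
  Insert 6 (step 2): P = [2, 6];  Q = [1, 2]
  Insert 7 (step 3): P = [2, 6, 7];  Q = [1, 2, 3]
  Insert 1 (step 4): P = [1, 6, 7] / [2];  Q = [1, 2, 3] / [4]
  Insert 3 (step 5): P = [1, 3, 7] / [2, 6];  Q = [1, 2, 3] / [4, 5]
  Insert 9 (step 6): P = [1, 3, 7, 9] / [2, 6];  Q = [1, 2, 3, 6] / [4, 5]
  Insert 5 (step 7): P = [1, 3, 5, 9] / [2, 6, 7];  Q = [1, 2, 3, 6] / [4, 5, 7]
  Insert 4 (step 8): P = [1, 3, 4, 9] / [2, 5, 7] / [6];  Q = [1, 2, 3, 6] / [4, 5, 7] / [8]
  Insert 8 (step 9): P = [1, 3, 4, 8] / [2, 5, 7, 9] / [6];  Q = [1, 2, 3, 6] / [4, 5, 7, 9] / [8]
Final shape: (4, 4, 1).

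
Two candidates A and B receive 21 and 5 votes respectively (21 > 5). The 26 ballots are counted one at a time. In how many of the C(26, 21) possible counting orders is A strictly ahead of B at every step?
Strict-lead orderings = 40480

Total orderings of the 26 votes with 21 for A: C(26, 21) = 65780. By the Bertrand ballot formula (Cycle Lemma / reflection principle), the number of orderings in which A is strictly ahead of B throughout is (p − q)/(p + q) · C(p + q, p) = (21 − 5)/(21 + 5) · 65780 = 40480.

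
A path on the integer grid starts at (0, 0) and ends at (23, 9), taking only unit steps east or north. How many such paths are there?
Number of paths = 28048800

A monotone lattice path from (0, 0) to (23, 9) consists of 23 east steps and 9 north steps in some order, so it is determined by which 23 of the 32 steps are east. The count is C(32, 23) = 28048800.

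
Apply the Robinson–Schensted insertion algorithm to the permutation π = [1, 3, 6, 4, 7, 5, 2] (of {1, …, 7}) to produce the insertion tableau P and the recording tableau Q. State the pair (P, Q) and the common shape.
P = [1, 2, 4, 5] / [3, 7] / [6];  Q = [1, 2, 3, 5] / [4, 6] / [7];  common shape = (4, 2, 1)

Row-insert the values π_1, π_2, … into P one at a time, bumping the leftmost entry strictly greater than the inserted value down to the next row. The recording tableau Q records, in position (i, j), the step at which that cell was added to P.
  Insert 1 (step 1): P = [1];  Q = [1]
  Insert 3 (step 2): P = [1, 3];  Q = [1, 2]
  Insert 6 (step 3): P = [1, 3, 6];  Q = [1, 2, 3]
  Insert 4 (step 4): P = [1, 3, 4] / [6];  Q = [1, 2, 3] / [4]
  Insert 7 (step 5): P = [1, 3, 4, 7] / [6];  Q = [1, 2, 3, 5] / [4]
  Insert 5 (step 6): P = [1, 3, 4, 5] / [6, 7];  Q = [1, 2, 3, 5] / [4, 6]
  Insert 2 (step 7): P = [1, 2, 4, 5] / [3, 7] / [6];  Q = [1, 2, 3, 5] / [4, 6] / [7]
Final shape: (4, 2, 1).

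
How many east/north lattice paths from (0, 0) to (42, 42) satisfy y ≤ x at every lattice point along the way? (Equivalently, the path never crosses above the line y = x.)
Number of paths = 39044429911904443959240

By the reflection principle (André's argument), the number of monotone paths to (42, 42) with n ≤ m that never go above y = x is C(84, 42) − C(84, 43) = 1678910486211891090247320 − 1639866056299986646288080 = 39044429911904443959240.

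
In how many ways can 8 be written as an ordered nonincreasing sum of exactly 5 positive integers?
p(8, 5 parts) = 3

Partitions of n into exactly k parts ↔ partitions of n − k into at most k parts (subtract 1 from each part). For n = 8, k = 5, the partitions are: 4+1+1+1+1, 3+2+1+1+1, 2+2+2+1+1. Count = 3.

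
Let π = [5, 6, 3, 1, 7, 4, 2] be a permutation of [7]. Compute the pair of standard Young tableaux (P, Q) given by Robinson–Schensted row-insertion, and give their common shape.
P = [1, 2, 7] / [3, 4] / [5, 6];  Q = [1, 2, 5] / [3, 6] / [4, 7];  common shape = (3, 2, 2)

Row-insert the values π_1, π_2, … into P one at a time, bumping the leftmost entry strictly greater than the inserted value down to the next row. The recording tableau Q records, in position (i, j), the step at which that cell was added to P.
  Insert 5 (step 1): P = [5];  Q = [1]
  Insert 6 (step 2): P = [5, 6];  Q = [1, 2]
  Insert 3 (step 3): P = [3, 6] / [5];  Q = [1, 2] / [3]
  Insert 1 (step 4): P = [1, 6] / [3] / [5];  Q = [1, 2] / [3] / [4]
  Insert 7 (step 5): P = [1, 6, 7] / [3] / [5];  Q = [1, 2, 5] / [3] / [4]
  Insert 4 (step 6): P = [1, 4, 7] / [3, 6] / [5];  Q = [1, 2, 5] / [3, 6] / [4]
  Insert 2 (step 7): P = [1, 2, 7] / [3, 4] / [5, 6];  Q = [1, 2, 5] / [3, 6] / [4, 7]
Final shape: (3, 2, 2).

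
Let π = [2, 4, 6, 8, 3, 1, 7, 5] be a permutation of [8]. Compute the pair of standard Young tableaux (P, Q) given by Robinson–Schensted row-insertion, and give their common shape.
P = [1, 3, 5, 7] / [2, 6] / [4, 8];  Q = [1, 2, 3, 4] / [5, 7] / [6, 8];  common shape = (4, 2, 2)

Row-insert the values π_1, π_2, … into P one at a time, bumping the leftmost entry strictly greater than the inserted value down to the next row. The recording tableau Q records, in position (i, j), the step at which that cell was added to P.
  Insert 2 (step 1): P = [2];  Q = [1]
  Insert 4 (step 2): P = [2, 4];  Q = [1, 2]
  Insert 6 (step 3): P = [2, 4, 6];  Q = [1, 2, 3]
  Insert 8 (step 4): P = [2, 4, 6, 8];  Q = [1, 2, 3, 4]
  Insert 3 (step 5): P = [2, 3, 6, 8] / [4];  Q = [1, 2, 3, 4] / [5]
  Insert 1 (step 6): P = [1, 3, 6, 8] / [2] / [4];  Q = [1, 2, 3, 4] / [5] / [6]
  Insert 7 (step 7): P = [1, 3, 6, 7] / [2, 8] / [4];  Q = [1, 2, 3, 4] / [5, 7] / [6]
  Insert 5 (step 8): P = [1, 3, 5, 7] / [2, 6] / [4, 8];  Q = [1, 2, 3, 4] / [5, 7] / [6, 8]
Final shape: (4, 2, 2).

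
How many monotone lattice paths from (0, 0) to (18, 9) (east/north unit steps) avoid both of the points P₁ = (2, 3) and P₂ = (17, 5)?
Number of paths = 3815825

Inclusion–exclusion. Total paths: C(27, 18) = 4686825. Through P₁: C(5, 2)·C(22, 16) = 746130. Through P₂: C(22, 17)·C(5, 1) = 131670. Since P₁ is strictly southwest of P₂, a monotone path through both must visit P₁ then P₂; paths through both = C(5, 2)·C(17, 15)·C(5, 1) = 6800. Avoid both = 4686825 − 746130 − 131670 + 6800 = 3815825.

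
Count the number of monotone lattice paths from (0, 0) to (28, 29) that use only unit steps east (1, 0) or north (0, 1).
Number of paths = 15033633249770520

A monotone lattice path from (0, 0) to (28, 29) consists of 28 east steps and 29 north steps in some order, so it is determined by which 28 of the 57 steps are east. The count is C(57, 28) = 15033633249770520.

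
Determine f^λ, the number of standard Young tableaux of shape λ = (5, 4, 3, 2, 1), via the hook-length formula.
# SYT of shape (5, 4, 3, 2, 1) = 292864

Hook-length formula: f^λ = n! / Π hook(c), product over all cells c of the Young diagram. For λ = (5, 4, 3, 2, 1), n = 15 boxes. Hook lengths by row (left-to-right, top-to-bottom): [9, 7, 5, 3, 1]; [7, 5, 3, 1]; [5, 3, 1]; [3, 1]; [1]. Product of hooks = 4465125. So f^λ = 15! / 4465125 = 1307674368000 / 4465125 = 292864.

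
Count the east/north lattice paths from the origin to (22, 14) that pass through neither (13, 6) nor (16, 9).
Number of paths = 2443563510

Inclusion–exclusion. Total paths: C(36, 22) = 3796297200. Through P₁: C(19, 13)·C(17, 9) = 659578920. Through P₂: C(25, 16)·C(11, 6) = 943854450. Since P₁ is strictly southwest of P₂, a monotone path through both must visit P₁ then P₂; paths through both = C(19, 13)·C(6, 3)·C(11, 6) = 250699680. Avoid both = 3796297200 − 659578920 − 943854450 + 250699680 = 2443563510.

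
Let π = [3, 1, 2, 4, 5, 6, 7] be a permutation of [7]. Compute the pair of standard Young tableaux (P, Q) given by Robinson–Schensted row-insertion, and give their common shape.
P = [1, 2, 4, 5, 6, 7] / [3];  Q = [1, 3, 4, 5, 6, 7] / [2];  common shape = (6, 1)

Row-insert the values π_1, π_2, … into P one at a time, bumping the leftmost entry strictly greater than the inserted value down to the next row. The recording tableau Q records, in position (i, j), the step at which that cell was added to P.
  Insert 3 (step 1): P = [3];  Q = [1]
  Insert 1 (step 2): P = [1] / [3];  Q = [1] / [2]
  Insert 2 (step 3): P = [1, 2] / [3];  Q = [1, 3] / [2]
  Insert 4 (step 4): P = [1, 2, 4] / [3];  Q = [1, 3, 4] / [2]
  Insert 5 (step 5): P = [1, 2, 4, 5] / [3];  Q = [1, 3, 4, 5] / [2]
  Insert 6 (step 6): P = [1, 2, 4, 5, 6] / [3];  Q = [1, 3, 4, 5, 6] / [2]
  Insert 7 (step 7): P = [1, 2, 4, 5, 6, 7] / [3];  Q = [1, 3, 4, 5, 6, 7] / [2]
Final shape: (6, 1).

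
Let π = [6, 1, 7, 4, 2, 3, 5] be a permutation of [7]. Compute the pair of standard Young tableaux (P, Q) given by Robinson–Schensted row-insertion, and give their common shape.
P = [1, 2, 3, 5] / [4, 7] / [6];  Q = [1, 3, 6, 7] / [2, 4] / [5];  common shape = (4, 2, 1)

Row-insert the values π_1, π_2, … into P one at a time, bumping the leftmost entry strictly greater than the inserted value down to the next row. The recording tableau Q records, in position (i, j), the step at which that cell was added to P.
  Insert 6 (step 1): P = [6];  Q = [1]
  Insert 1 (step 2): P = [1] / [6];  Q = [1] / [2]
  Insert 7 (step 3): P = [1, 7] / [6];  Q = [1, 3] / [2]
  Insert 4 (step 4): P = [1, 4] / [6, 7];  Q = [1, 3] / [2, 4]
  Insert 2 (step 5): P = [1, 2] / [4, 7] / [6];  Q = [1, 3] / [2, 4] / [5]
  Insert 3 (step 6): P = [1, 2, 3] / [4, 7] / [6];  Q = [1, 3, 6] / [2, 4] / [5]
  Insert 5 (step 7): P = [1, 2, 3, 5] / [4, 7] / [6];  Q = [1, 3, 6, 7] / [2, 4] / [5]
Final shape: (4, 2, 1).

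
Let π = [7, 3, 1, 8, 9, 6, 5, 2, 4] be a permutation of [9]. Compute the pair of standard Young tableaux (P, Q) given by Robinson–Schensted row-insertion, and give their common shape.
P = [1, 2, 4] / [3, 5, 9] / [6, 8] / [7];  Q = [1, 4, 5] / [2, 6, 9] / [3, 7] / [8];  common shape = (3, 3, 2, 1)

Row-insert the values π_1, π_2, … into P one at a time, bumping the leftmost entry strictly greater than the inserted value down to the next row. The recording tableau Q records, in position (i, j), the step at which that cell was added to P.
  Insert 7 (step 1): P = [7];  Q = [1]
  Insert 3 (step 2): P = [3] / [7];  Q = [1] / [2]
  Insert 1 (step 3): P = [1] / [3] / [7];  Q = [1] / [2] / [3]
  Insert 8 (step 4): P = [1, 8] / [3] / [7];  Q = [1, 4] / [2] / [3]
  Insert 9 (step 5): P = [1, 8, 9] / [3] / [7];  Q = [1, 4, 5] / [2] / [3]
  Insert 6 (step 6): P = [1, 6, 9] / [3, 8] / [7];  Q = [1, 4, 5] / [2, 6] / [3]
  Insert 5 (step 7): P = [1, 5, 9] / [3, 6] / [7, 8];  Q = [1, 4, 5] / [2, 6] / [3, 7]
  Insert 2 (step 8): P = [1, 2, 9] / [3, 5] / [6, 8] / [7];  Q = [1, 4, 5] / [2, 6] / [3, 7] / [8]
  Insert 4 (step 9): P = [1, 2, 4] / [3, 5, 9] / [6, 8] / [7];  Q = [1, 4, 5] / [2, 6, 9] / [3, 7] / [8]
Final shape: (3, 3, 2, 1).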